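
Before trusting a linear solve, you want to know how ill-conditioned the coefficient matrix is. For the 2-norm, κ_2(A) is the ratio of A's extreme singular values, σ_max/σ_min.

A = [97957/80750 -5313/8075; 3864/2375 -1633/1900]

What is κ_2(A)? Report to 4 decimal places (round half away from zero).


190.0000

M = AᵀA = [1074209089/260822500 -57289113/26082250; -57289113/26082250 1955713/1669264]. tr(M)=19097429/3610000, det(M)=279841/361000000
char-poly roots: 529/100 and 529/3610000
κ_2(A) = √(λ_max/λ_min) = √((529/100) / (529/3610000)) = 190.0000


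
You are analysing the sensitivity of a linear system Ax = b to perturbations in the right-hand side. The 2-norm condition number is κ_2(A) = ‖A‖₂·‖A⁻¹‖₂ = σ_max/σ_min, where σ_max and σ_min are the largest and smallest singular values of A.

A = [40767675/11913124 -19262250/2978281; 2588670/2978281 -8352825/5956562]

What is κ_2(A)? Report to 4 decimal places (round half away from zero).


68.3680

M = AᵀA = [1052482286025/84427438096 -246437407125/10553429762; -246437407125/10553429762 924394280625/21106859524]. tr(M)=16436191725/292136464, det(M)=791015625/1168545856
eigenvalues of AᵀA: λ = (tr ± √(tr²−4·det))/2 = 225/4, 3515625/292136464
κ = σ_max/σ_min = (15/2)/(1875/17092) = 68.3680


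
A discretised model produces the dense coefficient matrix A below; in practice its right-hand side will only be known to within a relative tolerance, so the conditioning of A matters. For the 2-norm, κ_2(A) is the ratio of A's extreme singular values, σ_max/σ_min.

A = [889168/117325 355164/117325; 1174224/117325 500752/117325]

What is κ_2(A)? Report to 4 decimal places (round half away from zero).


form AᵀA = [86776869376/550606225 1446072768/22024249; 1446072768/22024249 15075761296/550606225] with trace 602678288/3258025 and determinant 342102016/81450625
solving λ² − 602678288/3258025·λ + 342102016/81450625 = 0 gives λ = 4624/25, 73984/3258025
so κ_2 = √((4624/25) / (73984/3258025)) = 90.2500

90.2500


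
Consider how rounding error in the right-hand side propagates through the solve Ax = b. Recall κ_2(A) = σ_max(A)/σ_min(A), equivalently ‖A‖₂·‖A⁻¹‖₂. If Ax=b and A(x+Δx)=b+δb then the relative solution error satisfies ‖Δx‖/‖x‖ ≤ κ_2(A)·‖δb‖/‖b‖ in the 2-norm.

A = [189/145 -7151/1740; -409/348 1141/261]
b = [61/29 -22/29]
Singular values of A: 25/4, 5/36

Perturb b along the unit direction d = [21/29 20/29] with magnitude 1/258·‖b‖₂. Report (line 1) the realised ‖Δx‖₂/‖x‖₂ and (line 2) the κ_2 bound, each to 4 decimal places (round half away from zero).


0.0087
0.1744

σ_max = 25/4, σ_min = 5/36
κ = σ_max/σ_min = (25/4)/(5/36) = 45.0000
perturbation bound = 45.0000·1/258 = 0.1744
solve Ax = b  →  x = [7.0016 1.7088]
2-norm of b is 2.2361; of x, 7.2071
re-solving with b+δb shifts x by Δx of norm 0.0624
relative error = 0.0087
tightness: 0.0087 against a bound of 0.1744 (unrounded ratio ≈ 0.0496)


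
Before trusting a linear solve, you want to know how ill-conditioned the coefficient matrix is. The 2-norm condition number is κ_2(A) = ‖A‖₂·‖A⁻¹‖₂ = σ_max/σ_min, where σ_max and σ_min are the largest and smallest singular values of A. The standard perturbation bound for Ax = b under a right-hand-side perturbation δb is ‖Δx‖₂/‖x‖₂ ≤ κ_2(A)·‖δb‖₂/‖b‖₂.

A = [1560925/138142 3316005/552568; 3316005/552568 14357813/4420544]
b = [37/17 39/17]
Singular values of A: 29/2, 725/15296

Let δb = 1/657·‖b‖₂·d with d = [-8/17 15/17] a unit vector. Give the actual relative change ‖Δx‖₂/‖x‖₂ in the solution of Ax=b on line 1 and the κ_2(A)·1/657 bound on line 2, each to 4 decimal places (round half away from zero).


from the listed singular values, σ₁ = 29/2, σ_n = 725/15296
κ_2(A) = (29/2) / (725/15296) = 305.9200
perturbation bound = 305.9200·1/657 = 0.4656
solve Ax = b  →  x = [-9.7459 18.7132]
‖b‖₂ = 3.1623 and ‖x‖₂ = 21.0989
Δx = A⁻¹·δb where δb = 1/657·3.1623·d; ‖Δx‖ = 0.1015
dividing the unrounded norms, ‖Δx‖/‖x‖ = 0.0048
tightness: 0.0048 against a bound of 0.4656 (unrounded ratio ≈ 0.0103)

0.0048
0.4656


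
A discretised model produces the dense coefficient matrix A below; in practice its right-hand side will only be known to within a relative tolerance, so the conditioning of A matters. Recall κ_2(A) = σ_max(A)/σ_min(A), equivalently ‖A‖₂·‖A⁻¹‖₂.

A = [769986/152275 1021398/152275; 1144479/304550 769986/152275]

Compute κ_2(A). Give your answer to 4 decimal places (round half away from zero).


304.5500

M = AᵀA = [147253837689/3710028100 49083142563/927507025; 49083142563/927507025 65445292584/927507025]. tr(M)=16361400321/148401124, det(M)=4862025/37100281
λ_max, λ_min = (16361400321/148401124 ± √267683875984420245441/22022893604463376)/2 = 441/4, 44100/37100281
κ_2(A) = √(λ_max/λ_min) = √((441/4) / (44100/37100281)) = 304.5500


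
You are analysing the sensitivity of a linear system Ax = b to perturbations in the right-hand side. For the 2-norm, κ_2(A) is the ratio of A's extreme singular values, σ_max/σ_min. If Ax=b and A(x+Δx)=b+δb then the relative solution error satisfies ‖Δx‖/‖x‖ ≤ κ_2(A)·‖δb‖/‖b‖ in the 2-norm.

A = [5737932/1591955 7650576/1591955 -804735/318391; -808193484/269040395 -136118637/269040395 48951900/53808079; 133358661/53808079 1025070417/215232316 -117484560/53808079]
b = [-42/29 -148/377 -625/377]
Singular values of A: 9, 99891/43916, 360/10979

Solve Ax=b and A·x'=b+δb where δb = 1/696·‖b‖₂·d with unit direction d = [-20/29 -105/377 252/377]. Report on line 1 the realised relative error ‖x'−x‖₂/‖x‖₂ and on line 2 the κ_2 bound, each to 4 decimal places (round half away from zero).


from the listed singular values, σ₁ = 9, σ_n = 360/10979
condition number: 9 ÷ (360/10979) = 274.4750
perturbation bound = 274.4750·1/696 = 0.3944
solve Ax = b  →  x = [0.2286 -0.4279 0.0855]
‖b‖₂ = 2.2361 and ‖x‖₂ = 0.4926
Δx = A⁻¹·δb where δb = 1/696·2.2361·d; ‖Δx‖ = 0.0980
dividing the unrounded norms, ‖Δx‖/‖x‖ = 0.1989
realised/bound (from unrounded values) ≈ 0.5044

0.1989
0.3944


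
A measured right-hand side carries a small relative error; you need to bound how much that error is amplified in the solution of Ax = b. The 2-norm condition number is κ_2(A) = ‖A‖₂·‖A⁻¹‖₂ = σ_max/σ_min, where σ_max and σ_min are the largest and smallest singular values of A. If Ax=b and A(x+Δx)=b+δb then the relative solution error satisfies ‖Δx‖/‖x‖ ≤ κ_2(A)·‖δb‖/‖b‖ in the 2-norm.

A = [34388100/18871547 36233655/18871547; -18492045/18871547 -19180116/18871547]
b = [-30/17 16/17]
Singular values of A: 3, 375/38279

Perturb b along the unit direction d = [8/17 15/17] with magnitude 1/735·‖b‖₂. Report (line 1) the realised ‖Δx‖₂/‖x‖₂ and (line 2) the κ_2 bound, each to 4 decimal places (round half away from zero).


largest singular value 3, smallest 375/38279
κ_2(A) = 3 / (375/38279) = 306.2320
worst-case relative error ≤ 306.2320 × 1/735 = 0.4166
solve Ax = b  →  x = [-0.4598 -0.4828]
2-norm of b is 2.0000; of x, 0.6667
re-solving with b+δb shifts x by Δx of norm 0.2778
realised ‖Δx‖/‖x‖ = 0.4166
tightness: 0.4166 against a bound of 0.4166; the bound is attained (ratio 1)

0.4166
0.4166


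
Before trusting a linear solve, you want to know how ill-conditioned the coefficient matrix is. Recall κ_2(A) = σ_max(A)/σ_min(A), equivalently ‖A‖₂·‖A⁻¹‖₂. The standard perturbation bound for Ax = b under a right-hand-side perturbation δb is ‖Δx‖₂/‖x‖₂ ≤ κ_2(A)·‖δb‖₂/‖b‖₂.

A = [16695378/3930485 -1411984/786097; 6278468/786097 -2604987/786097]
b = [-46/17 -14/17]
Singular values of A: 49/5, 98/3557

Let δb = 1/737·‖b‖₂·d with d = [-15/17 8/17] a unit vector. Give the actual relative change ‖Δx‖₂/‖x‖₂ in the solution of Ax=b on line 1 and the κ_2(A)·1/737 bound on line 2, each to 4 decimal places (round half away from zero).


0.0019
0.4826

largest singular value 49/5, smallest 98/3557
κ = σ_max/σ_min = (49/5)/(98/3557) = 355.7000
κ_2(A)·‖δb‖/‖b‖ = 0.4826
solve Ax = b  →  x = [27.7316 67.0863]
‖b‖₂ = 2.8284 and ‖x‖₂ = 72.5921
δb = ε·‖b‖·d = [-0.0034 0.0018]; solving A·Δx = δb gives ‖Δx‖ = 0.1393
dividing the unrounded norms, ‖Δx‖/‖x‖ = 0.0019
tightness: 0.0019 against a bound of 0.4826 (unrounded ratio ≈ 0.0040)


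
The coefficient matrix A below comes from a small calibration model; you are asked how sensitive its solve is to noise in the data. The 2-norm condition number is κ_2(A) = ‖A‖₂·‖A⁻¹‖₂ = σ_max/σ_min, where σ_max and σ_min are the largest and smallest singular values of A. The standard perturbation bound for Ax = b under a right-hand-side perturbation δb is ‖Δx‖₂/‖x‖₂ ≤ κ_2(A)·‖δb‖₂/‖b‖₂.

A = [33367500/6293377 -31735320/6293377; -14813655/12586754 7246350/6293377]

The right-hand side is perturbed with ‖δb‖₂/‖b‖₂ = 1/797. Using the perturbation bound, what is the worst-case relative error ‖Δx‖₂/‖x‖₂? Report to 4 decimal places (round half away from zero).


0.4151

AᵀA = [2779895657025/94245316036 -661868384625/23561329009; -661868384625/23561329009 630362952900/23561329009]; tr = 6303623625/112063396, det = 810000/28015849
char-poly roots: 225/4 and 14400/28015849
so κ_2 = √((225/4) / (14400/28015849)) = 330.8125
bound on ‖Δx‖/‖x‖: κ·ε = 330.8125·1/797 = 0.4151


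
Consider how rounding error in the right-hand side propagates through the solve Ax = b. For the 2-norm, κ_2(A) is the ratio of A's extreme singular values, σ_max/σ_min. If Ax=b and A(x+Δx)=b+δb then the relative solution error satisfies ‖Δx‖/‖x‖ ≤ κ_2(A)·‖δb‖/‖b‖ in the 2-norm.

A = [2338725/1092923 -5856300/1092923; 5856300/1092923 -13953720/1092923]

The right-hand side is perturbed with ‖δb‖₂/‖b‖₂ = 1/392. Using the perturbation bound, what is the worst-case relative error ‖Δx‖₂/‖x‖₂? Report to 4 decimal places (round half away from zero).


form AᵀA = [235301090625/7067933041 -564576601500/7067933041; -564576601500/7067933041 1355044683600/7067933041] with trace 9410330025/41822089 and determinant 81000000/41822089
char-poly roots: 225 and 360000/41822089
κ_2(A) = √(λ_max/λ_min) = √(225 / (360000/41822089)) = 161.6750
bound on ‖Δx‖/‖x‖: κ·ε = 161.6750·1/392 = 0.4124

0.4124


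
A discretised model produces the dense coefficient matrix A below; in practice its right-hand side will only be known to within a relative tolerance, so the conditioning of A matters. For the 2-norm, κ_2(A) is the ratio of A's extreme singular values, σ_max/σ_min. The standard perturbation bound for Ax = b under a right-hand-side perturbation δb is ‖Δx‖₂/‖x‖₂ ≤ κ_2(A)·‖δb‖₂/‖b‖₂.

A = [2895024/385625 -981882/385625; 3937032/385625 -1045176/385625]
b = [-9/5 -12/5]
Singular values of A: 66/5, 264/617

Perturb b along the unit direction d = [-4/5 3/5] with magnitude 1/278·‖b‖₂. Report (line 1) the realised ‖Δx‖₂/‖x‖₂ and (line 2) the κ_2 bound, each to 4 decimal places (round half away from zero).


largest singular value 66/5, smallest 264/617
κ_2(A) = (66/5) / (264/617) = 30.8500
perturbation bound = 30.8500·1/278 = 0.1110
solve Ax = b  →  x = [-0.2182 0.0636]
‖b‖ = 3.0000, ‖x‖ = 0.2273
re-solving with b+δb shifts x by Δx of norm 0.0252
dividing the unrounded norms, ‖Δx‖/‖x‖ = 0.1110
so the bound is sharp here: realised error equals the bound

0.1110
0.1110


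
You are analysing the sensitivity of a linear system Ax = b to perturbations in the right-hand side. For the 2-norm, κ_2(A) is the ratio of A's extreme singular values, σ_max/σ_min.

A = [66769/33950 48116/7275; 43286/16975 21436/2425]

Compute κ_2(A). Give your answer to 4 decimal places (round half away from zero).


254.6250

AᵀA = [2390562109/230520500 877992938/24698625; 877992938/24698625 1290133664/10585125]; tr = 2195050057/16597476, det = 1119364/4149369
char-poly roots: 529/4 and 8464/4149369
κ_2(A) = √(λ_max/λ_min) = √((529/4) / (8464/4149369)) = 254.6250


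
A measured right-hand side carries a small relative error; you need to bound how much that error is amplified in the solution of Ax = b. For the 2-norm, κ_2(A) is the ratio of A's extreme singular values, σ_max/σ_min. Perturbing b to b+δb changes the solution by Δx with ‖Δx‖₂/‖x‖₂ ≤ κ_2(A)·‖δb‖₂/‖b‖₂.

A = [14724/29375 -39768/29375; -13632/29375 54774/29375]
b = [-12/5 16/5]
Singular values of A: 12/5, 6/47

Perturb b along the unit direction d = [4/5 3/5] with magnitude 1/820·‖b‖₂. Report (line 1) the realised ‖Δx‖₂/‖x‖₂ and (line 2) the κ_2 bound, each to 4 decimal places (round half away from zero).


0.0229
0.0229

from the listed singular values, σ₁ = 12/5, σ_n = 6/47
κ = σ_max/σ_min = (12/5)/(6/47) = 18.8000
κ_2(A)·‖δb‖/‖b‖ = 0.0229
solve Ax = b  →  x = [-0.4667 1.6000]
‖b‖₂ = 4.0000 and ‖x‖₂ = 1.6667
with δb = [0.0039 0.0029], A·Δx = δb → ‖Δx‖ = 0.0382
realised ‖Δx‖/‖x‖ = 0.0229
realised/bound = 1 exactly: the bound is attained for this b and d


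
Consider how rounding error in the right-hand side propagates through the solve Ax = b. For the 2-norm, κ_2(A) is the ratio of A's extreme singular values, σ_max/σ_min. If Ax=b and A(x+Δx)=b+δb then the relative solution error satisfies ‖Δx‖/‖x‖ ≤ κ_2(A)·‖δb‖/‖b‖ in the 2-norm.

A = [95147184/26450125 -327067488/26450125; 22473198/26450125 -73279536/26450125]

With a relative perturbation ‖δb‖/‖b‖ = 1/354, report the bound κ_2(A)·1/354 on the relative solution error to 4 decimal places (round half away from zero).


M = AᵀA = [1137183968052/83237253125 -3898438546464/83237253125; -3898438546464/83237253125 13366214408448/83237253125]. tr(M)=116027187012/665898025, det(M)=4857532416/16647450625
λ_max, λ_min = (116027187012/665898025 ± √538471623460754857104/17736807187956025)/2 = 4356/25, 1115136/665898025
σ_max=√(4356/25)=(66/5), σ_min=√(1115136/665898025)=(1056/25805) → κ = 322.5625
perturbation bound = 322.5625·1/354 = 0.9112

0.9112


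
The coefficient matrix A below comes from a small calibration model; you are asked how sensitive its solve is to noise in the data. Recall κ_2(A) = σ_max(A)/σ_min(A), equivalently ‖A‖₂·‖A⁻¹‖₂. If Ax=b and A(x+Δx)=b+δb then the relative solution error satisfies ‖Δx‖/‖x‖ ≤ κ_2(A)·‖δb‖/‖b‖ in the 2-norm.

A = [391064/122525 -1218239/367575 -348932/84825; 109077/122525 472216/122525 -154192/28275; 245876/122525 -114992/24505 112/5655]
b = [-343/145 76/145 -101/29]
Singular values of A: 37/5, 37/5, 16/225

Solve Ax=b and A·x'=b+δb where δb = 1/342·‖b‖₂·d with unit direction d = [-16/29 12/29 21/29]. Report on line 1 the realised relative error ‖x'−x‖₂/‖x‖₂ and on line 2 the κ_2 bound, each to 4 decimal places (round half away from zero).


largest singular value 37/5, smallest 16/225
κ = σ_max/σ_min = (37/5)/(16/225) = 104.0625
perturbation bound = 104.0625·1/342 = 0.3043
solve Ax = b  →  x = [-12.2381 -4.5136 -5.2839]
‖b‖₂ = 4.2426 and ‖x‖₂ = 14.0735
re-solving with b+δb shifts x by Δx of norm 0.1745
relative error = 0.0124
realised/bound (from unrounded values) ≈ 0.0407

0.0124
0.3043


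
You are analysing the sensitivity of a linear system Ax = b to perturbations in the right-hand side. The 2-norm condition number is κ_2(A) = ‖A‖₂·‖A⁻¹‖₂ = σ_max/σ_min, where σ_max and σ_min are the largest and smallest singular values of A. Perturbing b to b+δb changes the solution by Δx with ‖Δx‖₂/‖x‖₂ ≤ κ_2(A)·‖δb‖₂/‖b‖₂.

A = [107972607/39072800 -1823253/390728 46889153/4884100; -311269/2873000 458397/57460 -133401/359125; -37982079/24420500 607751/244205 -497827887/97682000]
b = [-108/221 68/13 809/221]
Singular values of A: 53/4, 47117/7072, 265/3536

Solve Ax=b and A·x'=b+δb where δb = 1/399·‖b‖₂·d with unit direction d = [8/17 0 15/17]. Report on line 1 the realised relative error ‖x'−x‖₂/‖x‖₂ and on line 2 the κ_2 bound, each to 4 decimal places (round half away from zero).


0.0053
0.4431

σ_max = 53/4, σ_min = 265/3536
κ = σ_max/σ_min = (53/4)/(265/3536) = 176.8000
κ_2(A)·‖δb‖/‖b‖ = 0.4431
solve Ax = b  →  x = [-38.3957 0.6614 11.3224]
‖b‖₂ = 6.4031 and ‖x‖₂ = 40.0358
δb = ε·‖b‖·d = [0.0076 0.0000 0.0142]; solving A·Δx = δb gives ‖Δx‖ = 0.2141
realised ‖Δx‖/‖x‖ = 0.0053
tightness: 0.0053 against a bound of 0.4431 (unrounded ratio ≈ 0.0121)


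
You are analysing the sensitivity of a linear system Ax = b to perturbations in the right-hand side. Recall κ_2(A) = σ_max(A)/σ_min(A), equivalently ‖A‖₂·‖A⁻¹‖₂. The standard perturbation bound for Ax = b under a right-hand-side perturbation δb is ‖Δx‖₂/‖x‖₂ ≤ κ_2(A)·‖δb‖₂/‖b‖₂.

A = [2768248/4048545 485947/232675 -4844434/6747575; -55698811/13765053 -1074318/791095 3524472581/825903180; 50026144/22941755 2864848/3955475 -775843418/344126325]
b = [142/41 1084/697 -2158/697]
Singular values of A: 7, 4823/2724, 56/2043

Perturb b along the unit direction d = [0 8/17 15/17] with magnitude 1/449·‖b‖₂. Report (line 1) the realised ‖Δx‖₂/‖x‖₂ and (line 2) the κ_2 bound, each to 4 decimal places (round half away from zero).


0.0055
0.5688

from the listed singular values, σ₁ = 7, σ_n = 56/2043
condition number: 7 ÷ (56/2043) = 255.3750
κ_2(A)·‖δb‖/‖b‖ = 0.5688
solve Ax = b  →  x = [-53.4616 2.0888 -49.6635]
‖b‖ = 4.8990, ‖x‖ = 72.9998
re-solving with b+δb shifts x by Δx of norm 0.3981
relative error = 0.0055
so the bound overstates the realised error by a factor of ≈ 104.3072 (computed from the unrounded values)


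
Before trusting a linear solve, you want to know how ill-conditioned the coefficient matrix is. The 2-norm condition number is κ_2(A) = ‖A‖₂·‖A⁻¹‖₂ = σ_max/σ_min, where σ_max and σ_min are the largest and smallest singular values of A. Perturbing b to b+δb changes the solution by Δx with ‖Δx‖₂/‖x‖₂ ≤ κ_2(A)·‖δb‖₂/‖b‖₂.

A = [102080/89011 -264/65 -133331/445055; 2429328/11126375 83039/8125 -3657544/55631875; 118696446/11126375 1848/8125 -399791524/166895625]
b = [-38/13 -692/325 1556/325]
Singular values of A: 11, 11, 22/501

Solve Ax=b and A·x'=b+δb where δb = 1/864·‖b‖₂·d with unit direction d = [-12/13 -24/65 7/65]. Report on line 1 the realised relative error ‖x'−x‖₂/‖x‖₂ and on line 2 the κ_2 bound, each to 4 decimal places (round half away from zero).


from the listed singular values, σ₁ = 11, σ_n = 22/501
κ_2(A) = 11 / (22/501) = 250.5000
bound on ‖Δx‖/‖x‖: κ·ε = 250.5000·1/864 = 0.2899
solve Ax = b  →  x = [20.3858 -0.0727 88.7814]
‖b‖₂ = 6.0000 and ‖x‖₂ = 91.0918
Δx = A⁻¹·δb where δb = 1/864·6.0000·d; ‖Δx‖ = 0.1581
relative error = 0.0017
tightness: 0.0017 against a bound of 0.2899 (unrounded ratio ≈ 0.0060)

0.0017
0.2899


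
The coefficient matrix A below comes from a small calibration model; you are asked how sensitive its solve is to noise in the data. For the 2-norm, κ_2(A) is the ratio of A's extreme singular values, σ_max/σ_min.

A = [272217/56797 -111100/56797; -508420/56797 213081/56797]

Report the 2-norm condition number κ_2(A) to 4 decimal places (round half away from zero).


257.0000

AᵀA = [1150840801/11162281 -479508480/11162281; -479508480/11162281 199815649/11162281]; tr = 7992050/66049, det = 14641/66049
eigenvalues of AᵀA: λ = (tr ± √(tr²−4·det))/2 = 121, 121/66049
κ_2(A) = √(λ_max/λ_min) = √(121 / (121/66049)) = 257.0000


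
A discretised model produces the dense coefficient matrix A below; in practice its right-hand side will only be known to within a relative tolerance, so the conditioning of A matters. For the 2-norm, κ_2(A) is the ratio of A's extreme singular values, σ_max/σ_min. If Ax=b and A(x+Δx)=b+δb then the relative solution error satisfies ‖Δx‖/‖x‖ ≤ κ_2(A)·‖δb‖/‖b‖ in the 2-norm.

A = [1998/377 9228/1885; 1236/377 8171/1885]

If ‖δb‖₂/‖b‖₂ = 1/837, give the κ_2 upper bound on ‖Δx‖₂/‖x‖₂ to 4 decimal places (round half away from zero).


0.0140

form AᵀA = [5519700/142129 5707380/142129; 5707380/142129 6076849/142129] with trace 13789/169 and determinant 8100/169
solving λ² − 13789/169·λ + 8100/169 = 0 gives λ = 81, 100/169
κ_2(A) = √(λ_max/λ_min) = √(81 / (100/169)) = 11.7000
bound on ‖Δx‖/‖x‖: κ·ε = 11.7000·1/837 = 0.0140


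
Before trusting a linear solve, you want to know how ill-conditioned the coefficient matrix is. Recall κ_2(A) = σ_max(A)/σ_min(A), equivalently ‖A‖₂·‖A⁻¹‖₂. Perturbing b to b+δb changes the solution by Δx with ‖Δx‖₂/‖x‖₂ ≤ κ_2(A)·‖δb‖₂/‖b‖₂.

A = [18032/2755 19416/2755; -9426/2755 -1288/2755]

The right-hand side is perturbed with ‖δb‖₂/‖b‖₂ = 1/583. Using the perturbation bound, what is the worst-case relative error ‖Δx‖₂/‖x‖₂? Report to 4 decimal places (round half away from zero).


0.0081

form AᵀA = [16560100/303601 14490000/303601; 14490000/303601 15145600/303601] with trace 37700/361 and determinant 160000/361
λ_max, λ_min = (37700/361 ± √1190250000/130321)/2 = 100, 1600/361
so κ_2 = √(100 / (1600/361)) = 4.7500
bound on ‖Δx‖/‖x‖: κ·ε = 4.7500·1/583 = 0.0081


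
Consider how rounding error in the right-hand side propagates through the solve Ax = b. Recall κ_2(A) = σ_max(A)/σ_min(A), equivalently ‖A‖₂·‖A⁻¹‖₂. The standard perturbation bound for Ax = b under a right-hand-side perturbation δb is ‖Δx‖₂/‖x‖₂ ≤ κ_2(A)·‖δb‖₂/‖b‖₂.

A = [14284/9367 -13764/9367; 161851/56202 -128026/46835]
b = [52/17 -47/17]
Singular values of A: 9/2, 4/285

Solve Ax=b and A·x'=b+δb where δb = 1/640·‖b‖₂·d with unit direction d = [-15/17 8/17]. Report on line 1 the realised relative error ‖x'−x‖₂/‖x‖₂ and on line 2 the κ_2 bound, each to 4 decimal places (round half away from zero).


0.0016
0.5010

largest singular value 9/2, smallest 4/285
κ = σ_max/σ_min = (9/2)/(4/285) = 320.6250
κ_2(A)·‖δb‖/‖b‖ = 0.5010
solve Ax = b  →  x = [-196.7126 -206.2261]
‖b‖₂ = 4.1231 and ‖x‖₂ = 285.0001
Δx = A⁻¹·δb where δb = 1/640·4.1231·d; ‖Δx‖ = 0.4590
relative error = 0.0016
tightness: 0.0016 against a bound of 0.5010 (unrounded ratio ≈ 0.0032)


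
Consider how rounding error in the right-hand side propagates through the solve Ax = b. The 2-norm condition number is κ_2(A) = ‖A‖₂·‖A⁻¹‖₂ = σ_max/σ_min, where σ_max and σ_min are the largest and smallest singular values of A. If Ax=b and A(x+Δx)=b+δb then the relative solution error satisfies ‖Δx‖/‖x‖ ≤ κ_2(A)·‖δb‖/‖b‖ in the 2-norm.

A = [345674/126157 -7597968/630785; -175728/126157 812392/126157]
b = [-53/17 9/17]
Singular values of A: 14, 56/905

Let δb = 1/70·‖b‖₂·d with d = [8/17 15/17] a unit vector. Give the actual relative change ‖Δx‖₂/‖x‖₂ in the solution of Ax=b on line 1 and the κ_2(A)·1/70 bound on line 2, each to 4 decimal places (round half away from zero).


largest singular value 14, smallest 56/905
κ = σ_max/σ_min = 14/(56/905) = 226.2500
κ_2(A)·‖δb‖/‖b‖ = 3.2321
solve Ax = b  →  x = [-15.8136 -3.3384]
2-norm of b is 3.1623; of x, 16.1621
Δx = A⁻¹·δb where δb = 1/70·3.1623·d; ‖Δx‖ = 0.7301
relative error = 0.0452
tightness: 0.0452 against a bound of 3.2321 (unrounded ratio ≈ 0.0140)

0.0452
3.2321


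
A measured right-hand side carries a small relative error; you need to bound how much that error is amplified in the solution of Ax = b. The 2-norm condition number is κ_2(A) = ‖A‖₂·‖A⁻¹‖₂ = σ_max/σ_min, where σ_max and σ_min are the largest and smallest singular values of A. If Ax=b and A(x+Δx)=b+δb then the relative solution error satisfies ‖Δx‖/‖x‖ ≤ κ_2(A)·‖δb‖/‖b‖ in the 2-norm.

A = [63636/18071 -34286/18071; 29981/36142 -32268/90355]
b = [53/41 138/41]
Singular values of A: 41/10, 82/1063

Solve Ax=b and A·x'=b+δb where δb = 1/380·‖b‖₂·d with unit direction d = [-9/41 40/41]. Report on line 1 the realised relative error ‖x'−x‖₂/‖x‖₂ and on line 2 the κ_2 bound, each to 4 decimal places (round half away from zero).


0.0032
0.1399

from the listed singular values, σ₁ = 41/10, σ_n = 82/1063
condition number: (41/10) ÷ (82/1063) = 53.1500
κ_2(A)·‖δb‖/‖b‖ = 0.1399
solve Ax = b  →  x = [18.7317 34.0854]
‖b‖ = 3.6056, ‖x‖ = 38.8933
re-solving with b+δb shifts x by Δx of norm 0.1230
dividing the unrounded norms, ‖Δx‖/‖x‖ = 0.0032
realised/bound (from unrounded values) ≈ 0.0226


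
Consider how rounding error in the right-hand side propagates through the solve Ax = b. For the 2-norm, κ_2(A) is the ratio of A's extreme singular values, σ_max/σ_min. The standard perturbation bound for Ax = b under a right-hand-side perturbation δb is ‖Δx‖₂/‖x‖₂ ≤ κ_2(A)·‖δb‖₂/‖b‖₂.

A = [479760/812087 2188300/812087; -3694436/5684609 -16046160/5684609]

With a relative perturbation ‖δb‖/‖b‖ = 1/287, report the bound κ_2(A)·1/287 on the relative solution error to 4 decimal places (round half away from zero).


0.6663

form AᵀA = [722924816/937176401 3211176960/937176401; 3211176960/937176401 14272307600/937176401] with trace 365737376/22857961 and determinant 160000/22857961
λ_max, λ_min = (365737376/22857961 ± √133749199108325376/522486381077521)/2 = 16, 10000/22857961
κ_2(A) = √(λ_max/λ_min) = √(16 / (10000/22857961)) = 191.2400
κ_2(A)·‖δb‖/‖b‖ = 0.6663


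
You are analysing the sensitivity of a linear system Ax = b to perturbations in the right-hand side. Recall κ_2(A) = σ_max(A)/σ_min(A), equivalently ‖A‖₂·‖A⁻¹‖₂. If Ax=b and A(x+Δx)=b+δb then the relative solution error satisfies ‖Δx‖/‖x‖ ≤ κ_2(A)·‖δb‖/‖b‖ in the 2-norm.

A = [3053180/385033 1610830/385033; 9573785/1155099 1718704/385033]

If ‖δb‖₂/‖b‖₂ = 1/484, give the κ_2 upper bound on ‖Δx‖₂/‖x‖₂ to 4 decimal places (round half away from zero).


AᵀA = [208744984825/1586508561 37109351240/528836187; 37109351240/528836187 6597760676/176278729]; tr = 927767581/5489649, det = 2856100/5489649
λ_max, λ_min = (927767581/5489649 ± √860689968408555961/30136246143201)/2 = 169, 16900/5489649
σ_max=√169=13, σ_min=√(16900/5489649)=(130/2343) → κ = 234.3000
bound on ‖Δx‖/‖x‖: κ·ε = 234.3000·1/484 = 0.4841

0.4841


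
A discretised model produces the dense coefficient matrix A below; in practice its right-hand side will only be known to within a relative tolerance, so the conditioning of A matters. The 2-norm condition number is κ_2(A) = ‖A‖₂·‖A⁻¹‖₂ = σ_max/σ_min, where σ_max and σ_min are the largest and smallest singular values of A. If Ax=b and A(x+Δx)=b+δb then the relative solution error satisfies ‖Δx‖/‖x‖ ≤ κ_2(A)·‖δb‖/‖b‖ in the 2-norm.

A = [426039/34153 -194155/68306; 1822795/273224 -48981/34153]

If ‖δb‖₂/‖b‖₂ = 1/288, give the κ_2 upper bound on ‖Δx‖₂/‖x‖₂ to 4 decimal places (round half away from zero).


form AᵀA = [51692637721/258309184 -1453815675/32288648; -1453815675/32288648 163642621/16144324] with trace 32308697/153664 and determinant 707281/614656
char-poly roots: 841/4 and 841/153664
κ_2(A) = √(λ_max/λ_min) = √((841/4) / (841/153664)) = 196.0000
κ_2(A)·‖δb‖/‖b‖ = 0.6806

0.6806


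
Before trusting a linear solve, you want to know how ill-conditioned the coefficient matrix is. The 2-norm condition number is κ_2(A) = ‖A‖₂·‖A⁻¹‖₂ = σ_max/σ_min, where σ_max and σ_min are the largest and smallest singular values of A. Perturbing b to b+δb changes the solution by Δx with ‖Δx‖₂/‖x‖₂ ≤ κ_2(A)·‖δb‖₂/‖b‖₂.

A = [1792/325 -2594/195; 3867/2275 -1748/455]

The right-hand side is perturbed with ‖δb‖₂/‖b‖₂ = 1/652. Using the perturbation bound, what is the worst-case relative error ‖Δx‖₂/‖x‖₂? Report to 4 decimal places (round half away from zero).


0.2416

M = AᵀA = [275689/8281 -1984420/24843; -1984420/24843 14288500/74529]. tr(M)=99229/441, det(M)=100/49
solving λ² − 99229/441·λ + 100/49 = 0 gives λ = 225, 4/441
κ = σ_max/σ_min = 15/(2/21) = 157.5000
bound on ‖Δx‖/‖x‖: κ·ε = 157.5000·1/652 = 0.2416


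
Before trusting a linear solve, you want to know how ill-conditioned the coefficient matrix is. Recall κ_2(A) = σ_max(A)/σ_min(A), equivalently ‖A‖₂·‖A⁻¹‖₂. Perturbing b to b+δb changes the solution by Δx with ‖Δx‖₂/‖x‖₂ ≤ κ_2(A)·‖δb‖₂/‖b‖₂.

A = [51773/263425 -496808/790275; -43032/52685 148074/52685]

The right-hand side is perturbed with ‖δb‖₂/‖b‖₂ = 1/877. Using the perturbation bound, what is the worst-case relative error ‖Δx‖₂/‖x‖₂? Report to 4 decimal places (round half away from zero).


form AᵀA = [29134009/41280625 -299592664/123841875; -299592664/123841875 3081587044/371525625] with trace 5350069/594441 and determinant 100/66049
char-poly roots: 9 and 100/594441
σ_max=√9=3, σ_min=√(100/594441)=(10/771) → κ = 231.3000
worst-case relative error ≤ 231.3000 × 1/877 = 0.2637

0.2637


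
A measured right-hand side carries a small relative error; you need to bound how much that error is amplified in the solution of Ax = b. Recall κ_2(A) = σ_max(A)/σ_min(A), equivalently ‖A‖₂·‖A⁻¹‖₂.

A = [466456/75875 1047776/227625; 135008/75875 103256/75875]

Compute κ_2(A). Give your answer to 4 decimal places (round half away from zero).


AᵀA = [377293376/9211225 848900096/27633675; 848900096/27633675 1910065216/82901025]; tr = 212228224/3316041, det = 102400/3316041
λ_max, λ_min = (212228224/3316041 ± √45039460811800576/10996127913681)/2 = 64, 1600/3316041
κ = σ_max/σ_min = 8/(40/1821) = 364.2000

364.2000


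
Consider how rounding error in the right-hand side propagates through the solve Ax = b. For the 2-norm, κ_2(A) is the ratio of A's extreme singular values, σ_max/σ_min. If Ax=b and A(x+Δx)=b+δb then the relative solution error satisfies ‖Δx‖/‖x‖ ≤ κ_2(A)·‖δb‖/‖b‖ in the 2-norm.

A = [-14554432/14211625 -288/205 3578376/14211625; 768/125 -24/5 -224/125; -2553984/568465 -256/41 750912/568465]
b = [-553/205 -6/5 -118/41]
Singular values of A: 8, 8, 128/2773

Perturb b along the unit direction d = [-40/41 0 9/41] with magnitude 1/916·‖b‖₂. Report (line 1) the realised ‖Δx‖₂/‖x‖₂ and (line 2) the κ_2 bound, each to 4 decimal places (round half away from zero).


0.0023
0.1892

from the listed singular values, σ₁ = 8, σ_n = 128/2773
κ = σ_max/σ_min = 8/(128/2773) = 173.3125
worst-case relative error ≤ 173.3125 × 1/916 = 0.1892
solve Ax = b  →  x = [12.2615 0.4300 41.5572]
‖b‖₂ = 4.1231 and ‖x‖₂ = 43.3305
with δb = [-0.0044 0.0000 0.0010], A·Δx = δb → ‖Δx‖ = 0.0975
realised ‖Δx‖/‖x‖ = 0.0023
so the bound overstates the realised error by a factor of ≈ 84.0735 (computed from the unrounded values)


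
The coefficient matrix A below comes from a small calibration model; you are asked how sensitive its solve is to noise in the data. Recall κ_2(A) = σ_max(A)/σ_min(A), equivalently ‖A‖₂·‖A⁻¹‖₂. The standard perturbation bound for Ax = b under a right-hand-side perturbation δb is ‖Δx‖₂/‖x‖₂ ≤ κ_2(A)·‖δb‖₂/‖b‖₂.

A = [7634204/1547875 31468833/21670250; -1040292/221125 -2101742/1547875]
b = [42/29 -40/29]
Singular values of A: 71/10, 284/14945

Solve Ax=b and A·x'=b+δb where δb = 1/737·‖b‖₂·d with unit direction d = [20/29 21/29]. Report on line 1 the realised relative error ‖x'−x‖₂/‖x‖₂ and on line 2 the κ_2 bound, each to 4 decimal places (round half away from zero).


0.5070
0.5070

largest singular value 71/10, smallest 284/14945
κ_2(A) = (71/10) / (284/14945) = 373.6250
worst-case relative error ≤ 373.6250 × 1/737 = 0.5070
solve Ax = b  →  x = [0.2704 0.0789]
2-norm of b is 2.0000; of x, 0.2817
δb = ε·‖b‖·d = [0.0019 0.0020]; solving A·Δx = δb gives ‖Δx‖ = 0.1428
dividing the unrounded norms, ‖Δx‖/‖x‖ = 0.5070
tightness: 0.5070 against a bound of 0.5070; the bound is attained (ratio 1)


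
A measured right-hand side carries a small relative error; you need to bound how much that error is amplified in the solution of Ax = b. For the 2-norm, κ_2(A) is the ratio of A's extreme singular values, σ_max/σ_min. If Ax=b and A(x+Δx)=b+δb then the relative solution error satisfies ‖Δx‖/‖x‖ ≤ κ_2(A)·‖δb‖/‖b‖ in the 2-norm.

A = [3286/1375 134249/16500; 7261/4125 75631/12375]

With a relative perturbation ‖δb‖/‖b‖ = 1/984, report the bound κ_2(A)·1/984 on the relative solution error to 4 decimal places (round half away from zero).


0.4024

M = AᵀA = [29980457/3403125 616690669/20418750; 616690669/20418750 50745183317/490050000]. tr(M)=440498953/3920400, det(M)=7890481/98010000
char-poly roots: 2809/25 and 2809/3920400
κ_2(A) = √(λ_max/λ_min) = √((2809/25) / (2809/3920400)) = 396.0000
perturbation bound = 396.0000·1/984 = 0.4024


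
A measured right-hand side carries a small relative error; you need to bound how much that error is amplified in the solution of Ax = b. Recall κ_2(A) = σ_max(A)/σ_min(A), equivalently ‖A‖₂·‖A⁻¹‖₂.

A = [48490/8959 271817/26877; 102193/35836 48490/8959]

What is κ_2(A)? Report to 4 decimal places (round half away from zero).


372.0000

AᵀA = [166311041/4443664 116933635/1666374; 116933635/1666374 328878901/2499561]; tr = 23387065/138384, det = 28561/138384
eigenvalues of AᵀA: λ = (tr ± √(tr²−4·det))/2 = 169, 169/138384
σ_max=√169=13, σ_min=√(169/138384)=(13/372) → κ = 372.0000


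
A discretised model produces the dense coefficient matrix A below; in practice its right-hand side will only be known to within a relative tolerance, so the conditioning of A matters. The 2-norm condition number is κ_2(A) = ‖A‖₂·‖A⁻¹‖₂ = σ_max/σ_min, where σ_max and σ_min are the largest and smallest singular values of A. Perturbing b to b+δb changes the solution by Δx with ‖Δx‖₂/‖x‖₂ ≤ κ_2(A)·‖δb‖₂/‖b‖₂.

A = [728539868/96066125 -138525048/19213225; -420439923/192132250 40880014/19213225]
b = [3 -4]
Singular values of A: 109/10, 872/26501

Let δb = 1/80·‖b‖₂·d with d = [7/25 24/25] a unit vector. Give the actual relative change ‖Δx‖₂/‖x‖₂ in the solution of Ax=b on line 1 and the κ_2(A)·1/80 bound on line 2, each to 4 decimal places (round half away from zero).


0.0208
4.1408

from the listed singular values, σ₁ = 109/10, σ_n = 872/26501
condition number: (109/10) ÷ (872/26501) = 331.2625
perturbation bound = 331.2625·1/80 = 4.1408
solve Ax = b  →  x = [-62.6123 -66.2750]
‖b‖₂ = 5.0000 and ‖x‖₂ = 91.1739
δb = ε·‖b‖·d = [0.0175 0.0600]; solving A·Δx = δb gives ‖Δx‖ = 1.8994
dividing the unrounded norms, ‖Δx‖/‖x‖ = 0.0208
so the bound overstates the realised error by a factor of ≈ 198.7591 (computed from the unrounded values)


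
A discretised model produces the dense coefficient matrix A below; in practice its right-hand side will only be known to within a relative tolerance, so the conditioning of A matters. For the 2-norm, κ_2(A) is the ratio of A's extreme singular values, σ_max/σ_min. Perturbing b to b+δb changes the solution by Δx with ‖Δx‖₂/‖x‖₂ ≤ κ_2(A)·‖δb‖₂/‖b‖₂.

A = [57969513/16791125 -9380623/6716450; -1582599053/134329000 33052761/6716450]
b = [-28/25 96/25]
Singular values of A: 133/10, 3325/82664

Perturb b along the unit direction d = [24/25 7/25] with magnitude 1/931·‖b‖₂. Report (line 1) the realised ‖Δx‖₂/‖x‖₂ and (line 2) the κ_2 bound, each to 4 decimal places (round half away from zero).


from the listed singular values, σ₁ = 133/10, σ_n = 3325/82664
κ = σ_max/σ_min = (133/10)/(3325/82664) = 330.6560
perturbation bound = 330.6560·1/931 = 0.3552
solve Ax = b  →  x = [-0.2776 0.1157]
‖b‖ = 4.0000, ‖x‖ = 0.3008
re-solving with b+δb shifts x by Δx of norm 0.1068
relative error = 0.3552
so the bound is sharp here: realised error equals the bound

0.3552
0.3552


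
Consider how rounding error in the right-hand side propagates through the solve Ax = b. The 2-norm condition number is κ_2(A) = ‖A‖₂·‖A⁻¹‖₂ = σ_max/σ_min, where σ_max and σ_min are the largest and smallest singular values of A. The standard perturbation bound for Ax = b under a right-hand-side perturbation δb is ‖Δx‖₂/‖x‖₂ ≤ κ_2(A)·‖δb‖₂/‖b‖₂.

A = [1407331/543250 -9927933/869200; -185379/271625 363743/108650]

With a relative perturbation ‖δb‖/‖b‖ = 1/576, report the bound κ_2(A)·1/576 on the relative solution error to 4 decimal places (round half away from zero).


form AᵀA = [3388867261/472192900 -24081236631/755508640; -24081236631/755508640 171250604377/1208813824] with trace 2675879009/17977600 and determinant 13845841/17977600
λ_max, λ_min = (2675879009/17977600 ± √7159332810842175681/323194101760000)/2 = 3721/25, 3721/719104
so κ_2 = √((3721/25) / (3721/719104)) = 169.6000
bound on ‖Δx‖/‖x‖: κ·ε = 169.6000·1/576 = 0.2944

0.2944


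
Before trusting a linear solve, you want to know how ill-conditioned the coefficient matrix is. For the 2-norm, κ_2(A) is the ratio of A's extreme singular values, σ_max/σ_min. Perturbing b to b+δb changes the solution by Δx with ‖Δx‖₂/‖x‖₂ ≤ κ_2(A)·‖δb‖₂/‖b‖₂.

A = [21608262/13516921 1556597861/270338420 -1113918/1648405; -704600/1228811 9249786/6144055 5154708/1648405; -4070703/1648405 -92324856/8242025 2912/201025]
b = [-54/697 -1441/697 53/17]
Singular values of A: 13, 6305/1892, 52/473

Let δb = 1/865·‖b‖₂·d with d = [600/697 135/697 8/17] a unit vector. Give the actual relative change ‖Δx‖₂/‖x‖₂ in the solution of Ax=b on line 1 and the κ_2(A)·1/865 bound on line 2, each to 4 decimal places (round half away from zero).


0.0043
0.1367

σ_max = 13, σ_min = 52/473
condition number: 13 ÷ (52/473) = 118.2500
κ_2(A)·‖δb‖/‖b‖ = 0.1367
solve Ax = b  →  x = [8.6326 -2.1789 1.9708]
‖b‖₂ = 3.7417 and ‖x‖₂ = 9.1189
Δx = A⁻¹·δb where δb = 1/865·3.7417·d; ‖Δx‖ = 0.0393
relative error = 0.0043
realised/bound (from unrounded values) ≈ 0.0316


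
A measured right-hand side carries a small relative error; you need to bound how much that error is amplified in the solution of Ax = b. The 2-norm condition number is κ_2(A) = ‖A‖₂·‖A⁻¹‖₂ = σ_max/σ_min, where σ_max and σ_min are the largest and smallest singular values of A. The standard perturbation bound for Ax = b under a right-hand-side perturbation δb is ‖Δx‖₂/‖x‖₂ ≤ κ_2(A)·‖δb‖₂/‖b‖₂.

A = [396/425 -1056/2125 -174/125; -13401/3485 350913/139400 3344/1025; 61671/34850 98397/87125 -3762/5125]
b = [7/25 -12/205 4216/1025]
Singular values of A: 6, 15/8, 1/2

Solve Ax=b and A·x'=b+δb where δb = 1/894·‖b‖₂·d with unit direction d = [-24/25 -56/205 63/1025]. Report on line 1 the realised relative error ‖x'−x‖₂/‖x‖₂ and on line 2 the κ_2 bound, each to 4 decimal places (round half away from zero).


from the listed singular values, σ₁ = 6, σ_n = 1/2
κ = σ_max/σ_min = 6/(1/2) = 12.0000
worst-case relative error ≤ 12.0000 × 1/894 = 0.0134
solve Ax = b  →  x = [1.1216 1.8196 -0.1000]
‖b‖₂ = 4.1231 and ‖x‖₂ = 2.1398
with δb = [-0.0044 -0.0013 0.0003], A·Δx = δb → ‖Δx‖ = 0.0092
realised ‖Δx‖/‖x‖ = 0.0043
so the bound overstates the realised error by a factor of ≈ 3.1139 (computed from the unrounded values)

0.0043
0.0134
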